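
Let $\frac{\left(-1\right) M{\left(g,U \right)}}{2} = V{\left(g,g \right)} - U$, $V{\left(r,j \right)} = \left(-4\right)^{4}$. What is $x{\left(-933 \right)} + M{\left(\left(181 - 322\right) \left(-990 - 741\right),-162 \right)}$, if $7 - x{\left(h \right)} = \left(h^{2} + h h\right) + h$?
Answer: $-1740874$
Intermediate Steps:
$x{\left(h \right)} = 7 - h - 2 h^{2}$ ($x{\left(h \right)} = 7 - \left(\left(h^{2} + h h\right) + h\right) = 7 - \left(\left(h^{2} + h^{2}\right) + h\right) = 7 - \left(2 h^{2} + h\right) = 7 - \left(h + 2 h^{2}\right) = 7 - h - 2 h^{2}$)
$V{\left(r,j \right)} = 256$
$M{\left(g,U \right)} = -512 + 2 U$ ($M{\left(g,U \right)} = - 2 \left(256 - U\right) = -512 + 2 U$)
$x{\left(-933 \right)} + M{\left(\left(181 - 322\right) \left(-990 - 741\right),-162 \right)} = \left(7 - -933 - 2 \left(-933\right)^{2}\right) + \left(-512 + 2 \left(-162\right)\right) = \left(7 + 933 - 1740978\right) - 836 = -1740038 - 836 = -1740874$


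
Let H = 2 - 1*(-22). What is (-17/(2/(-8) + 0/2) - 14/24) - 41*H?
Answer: -10999/12 ≈ -916.58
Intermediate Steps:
H = 24 (H = 2 + 22 = 24)
(-17/(2/(-8) + 0/2) - 14/24) - 41*H = (-17/(2/(-8) + 0/2) - 14/24) - 41*24 = (-17/(2*(-1/8) + 0*(1/2)) - 14*1/24) - 984 = (-17/(-1/4 + 0) - 7/12) - 984 = (-17/(-1/4) - 7/12) - 984 = (-17*(-4) - 7/12) - 984 = (68 - 7/12) - 984 = 809/12 - 984 = -10999/12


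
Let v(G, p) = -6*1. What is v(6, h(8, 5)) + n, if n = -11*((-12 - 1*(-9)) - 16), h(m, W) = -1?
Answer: 203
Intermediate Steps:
v(G, p) = -6
n = 209 (n = -11*((-12 + 9) - 16) = -11*(-3 - 16) = -11*(-19) = 209)
v(6, h(8, 5)) + n = -6 + 209 = 203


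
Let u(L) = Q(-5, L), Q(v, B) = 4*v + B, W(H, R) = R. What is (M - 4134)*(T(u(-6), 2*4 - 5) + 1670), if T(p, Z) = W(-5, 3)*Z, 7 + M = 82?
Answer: -6815061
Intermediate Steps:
M = 75 (M = -7 + 82 = 75)
Q(v, B) = B + 4*v
u(L) = -20 + L (u(L) = L + 4*(-5) = L - 20 = -20 + L)
T(p, Z) = 3*Z
(M - 4134)*(T(u(-6), 2*4 - 5) + 1670) = (75 - 4134)*(3*(2*4 - 5) + 1670) = -4059*(3*(8 - 5) + 1670) = -4059*(3*3 + 1670) = -4059*(9 + 1670) = -4059*1679 = -6815061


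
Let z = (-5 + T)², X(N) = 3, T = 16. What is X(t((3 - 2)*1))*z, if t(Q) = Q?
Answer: 363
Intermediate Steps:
z = 121 (z = (-5 + 16)² = 11² = 121)
X(t((3 - 2)*1))*z = 3*121 = 363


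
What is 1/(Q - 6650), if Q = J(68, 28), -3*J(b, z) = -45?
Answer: -1/6635 ≈ -0.00015072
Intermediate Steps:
J(b, z) = 15 (J(b, z) = -⅓*(-45) = 15)
Q = 15
1/(Q - 6650) = 1/(15 - 6650) = 1/(-6635) = -1/6635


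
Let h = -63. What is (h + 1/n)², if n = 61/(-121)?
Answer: 15713296/3721 ≈ 4222.9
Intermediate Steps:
n = -61/121 (n = 61*(-1/121) = -61/121 ≈ -0.50413)
(h + 1/n)² = (-63 + 1/(-61/121))² = (-63 - 121/61)² = (-3964/61)² = 15713296/3721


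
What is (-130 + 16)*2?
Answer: -228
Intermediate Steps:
(-130 + 16)*2 = -114*2 = -228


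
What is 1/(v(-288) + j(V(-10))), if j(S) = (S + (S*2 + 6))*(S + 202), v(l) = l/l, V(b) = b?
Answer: -1/4607 ≈ -0.00021706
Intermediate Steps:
v(l) = 1
j(S) = (6 + 3*S)*(202 + S) (j(S) = (S + (2*S + 6))*(202 + S) = (S + (6 + 2*S))*(202 + S) = (6 + 3*S)*(202 + S))
1/(v(-288) + j(V(-10))) = 1/(1 + (1212 + 3*(-10)² + 612*(-10))) = 1/(1 + (1212 + 3*100 - 6120)) = 1/(1 + (1212 + 300 - 6120)) = 1/(1 - 4608) = 1/(-4607) = -1/4607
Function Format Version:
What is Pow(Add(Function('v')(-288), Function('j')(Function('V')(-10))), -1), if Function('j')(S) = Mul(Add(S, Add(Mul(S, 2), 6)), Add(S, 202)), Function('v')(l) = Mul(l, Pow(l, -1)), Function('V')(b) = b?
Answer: Rational(-1, 4607) ≈ -0.00021706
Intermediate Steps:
Function('v')(l) = 1
Function('j')(S) = Mul(Add(6, Mul(3, S)), Add(202, S)) (Function('j')(S) = Mul(Add(S, Add(Mul(2, S), 6)), Add(202, S)) = Mul(Add(S, Add(6, Mul(2, S))), Add(202, S)) = Mul(Add(6, Mul(3, S)), Add(202, S)))
Pow(Add(Function('v')(-288), Function('j')(Function('V')(-10))), -1) = Pow(Add(1, Add(1212, Mul(3, Pow(-10, 2)), Mul(612, -10))), -1) = Pow(Add(1, Add(1212, Mul(3, 100), -6120)), -1) = Pow(Add(1, Add(1212, 300, -6120)), -1) = Pow(Add(1, -4608), -1) = Pow(-4607, -1) = Rational(-1, 4607)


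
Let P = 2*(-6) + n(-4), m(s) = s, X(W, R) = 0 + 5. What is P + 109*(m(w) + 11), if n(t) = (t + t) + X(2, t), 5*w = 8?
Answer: 6792/5 ≈ 1358.4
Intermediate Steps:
w = 8/5 (w = (1/5)*8 = 8/5 ≈ 1.6000)
X(W, R) = 5
n(t) = 5 + 2*t (n(t) = (t + t) + 5 = 2*t + 5 = 5 + 2*t)
P = -15 (P = 2*(-6) + (5 + 2*(-4)) = -12 + (5 - 8) = -12 - 3 = -15)
P + 109*(m(w) + 11) = -15 + 109*(8/5 + 11) = -15 + 109*(63/5) = -15 + 6867/5 = 6792/5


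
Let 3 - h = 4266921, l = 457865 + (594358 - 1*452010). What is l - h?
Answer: 4867131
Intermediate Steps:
l = 600213 (l = 457865 + (594358 - 452010) = 457865 + 142348 = 600213)
h = -4266918 (h = 3 - 1*4266921 = 3 - 4266921 = -4266918)
l - h = 600213 - 1*(-4266918) = 600213 + 4266918 = 4867131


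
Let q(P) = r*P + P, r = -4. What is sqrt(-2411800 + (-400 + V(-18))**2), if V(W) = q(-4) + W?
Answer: 2*I*sqrt(561741) ≈ 1499.0*I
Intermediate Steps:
q(P) = -3*P (q(P) = -4*P + P = -3*P)
V(W) = 12 + W (V(W) = -3*(-4) + W = 12 + W)
sqrt(-2411800 + (-400 + V(-18))**2) = sqrt(-2411800 + (-400 + (12 - 18))**2) = sqrt(-2411800 + (-400 - 6)**2) = sqrt(-2411800 + (-406)**2) = sqrt(-2411800 + 164836) = sqrt(-2246964) = 2*I*sqrt(561741)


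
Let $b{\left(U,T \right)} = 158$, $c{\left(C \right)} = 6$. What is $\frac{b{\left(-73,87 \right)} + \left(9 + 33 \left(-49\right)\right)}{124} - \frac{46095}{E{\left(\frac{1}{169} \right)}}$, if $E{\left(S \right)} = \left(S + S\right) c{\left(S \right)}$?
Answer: $- \frac{80498685}{124} \approx -6.4918 \cdot 10^{5}$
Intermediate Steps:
$E{\left(S \right)} = 12 S$ ($E{\left(S \right)} = \left(S + S\right) 6 = 2 S 6 = 12 S$)
$\frac{b{\left(-73,87 \right)} + \left(9 + 33 \left(-49\right)\right)}{124} - \frac{46095}{E{\left(\frac{1}{169} \right)}} = \frac{158 + \left(9 + 33 \left(-49\right)\right)}{124} - \frac{46095}{12 \cdot \frac{1}{169}} = \left(158 + \left(9 - 1617\right)\right) \frac{1}{124} - \frac{46095}{12 \cdot \frac{1}{169}} = \left(158 - 1608\right) \frac{1}{124} - \frac{46095}{\frac{12}{169}} = \left(-1450\right) \frac{1}{124} - \frac{2596685}{4} = - \frac{725}{62} - \frac{2596685}{4} = - \frac{80498685}{124}$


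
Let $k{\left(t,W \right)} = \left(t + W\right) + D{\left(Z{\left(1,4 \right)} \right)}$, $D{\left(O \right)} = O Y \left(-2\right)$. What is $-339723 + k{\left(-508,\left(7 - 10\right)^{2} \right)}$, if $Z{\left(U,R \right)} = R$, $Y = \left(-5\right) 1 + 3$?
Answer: $-340206$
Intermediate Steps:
$Y = -2$ ($Y = -5 + 3 = -2$)
$D{\left(O \right)} = 4 O$ ($D{\left(O \right)} = O \left(-2\right) \left(-2\right) = - 2 O \left(-2\right) = 4 O$)
$k{\left(t,W \right)} = 16 + W + t$ ($k{\left(t,W \right)} = \left(t + W\right) + 4 \cdot 4 = \left(W + t\right) + 16 = 16 + W + t$)
$-339723 + k{\left(-508,\left(7 - 10\right)^{2} \right)} = -339723 + \left(16 + \left(7 - 10\right)^{2} - 508\right) = -339723 + \left(16 + \left(-3\right)^{2} - 508\right) = -339723 + \left(16 + 9 - 508\right) = -339723 - 483 = -340206$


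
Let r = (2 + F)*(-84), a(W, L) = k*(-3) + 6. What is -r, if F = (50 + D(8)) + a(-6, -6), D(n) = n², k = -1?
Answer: 10500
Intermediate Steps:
a(W, L) = 9 (a(W, L) = -1*(-3) + 6 = 3 + 6 = 9)
F = 123 (F = (50 + 8²) + 9 = (50 + 64) + 9 = 114 + 9 = 123)
r = -10500 (r = (2 + 123)*(-84) = 125*(-84) = -10500)
-r = -1*(-10500) = 10500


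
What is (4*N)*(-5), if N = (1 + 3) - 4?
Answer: 0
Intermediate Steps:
N = 0 (N = 4 - 4 = 0)
(4*N)*(-5) = (4*0)*(-5) = 0*(-5) = 0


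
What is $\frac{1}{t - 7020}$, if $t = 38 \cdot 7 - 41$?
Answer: $- \frac{1}{6795} \approx -0.00014717$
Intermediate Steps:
$t = 225$ ($t = 266 - 41 = 225$)
$\frac{1}{t - 7020} = \frac{1}{225 - 7020} = \frac{1}{-6795} = - \frac{1}{6795}$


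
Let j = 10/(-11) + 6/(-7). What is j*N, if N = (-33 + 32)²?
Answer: -136/77 ≈ -1.7662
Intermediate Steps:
N = 1 (N = (-1)² = 1)
j = -136/77 (j = 10*(-1/11) + 6*(-⅐) = -10/11 - 6/7 = -136/77 ≈ -1.7662)
j*N = -136/77*1 = -136/77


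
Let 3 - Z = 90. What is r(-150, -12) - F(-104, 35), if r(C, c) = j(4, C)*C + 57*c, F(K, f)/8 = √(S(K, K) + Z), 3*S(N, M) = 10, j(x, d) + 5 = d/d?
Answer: -84 - 8*I*√753/3 ≈ -84.0 - 73.176*I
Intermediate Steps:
Z = -87 (Z = 3 - 1*90 = 3 - 90 = -87)
j(x, d) = -4 (j(x, d) = -5 + d/d = -5 + 1 = -4)
S(N, M) = 10/3 (S(N, M) = (⅓)*10 = 10/3)
F(K, f) = 8*I*√753/3 (F(K, f) = 8*√(10/3 - 87) = 8*√(-251/3) = 8*(I*√753/3) = 8*I*√753/3)
r(C, c) = -4*C + 57*c
r(-150, -12) - F(-104, 35) = (-4*(-150) + 57*(-12)) - 8*I*√753/3 = (600 - 684) - 8*I*√753/3 = -84 - 8*I*√753/3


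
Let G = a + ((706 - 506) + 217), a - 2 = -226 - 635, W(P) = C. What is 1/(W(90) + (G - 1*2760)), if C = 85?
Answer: -1/3117 ≈ -0.00032082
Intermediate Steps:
W(P) = 85
a = -859 (a = 2 + (-226 - 635) = 2 - 861 = -859)
G = -442 (G = -859 + ((706 - 506) + 217) = -859 + (200 + 217) = -859 + 417 = -442)
1/(W(90) + (G - 1*2760)) = 1/(85 + (-442 - 1*2760)) = 1/(85 + (-442 - 2760)) = 1/(85 - 3202) = 1/(-3117) = -1/3117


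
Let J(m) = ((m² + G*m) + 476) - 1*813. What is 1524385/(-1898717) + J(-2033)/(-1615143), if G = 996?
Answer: -74303160309/35249419213 ≈ -2.1079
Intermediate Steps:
J(m) = -337 + m² + 996*m (J(m) = ((m² + 996*m) + 476) - 1*813 = (476 + m² + 996*m) - 813 = -337 + m² + 996*m)
1524385/(-1898717) + J(-2033)/(-1615143) = 1524385/(-1898717) + (-337 + (-2033)² + 996*(-2033))/(-1615143) = 1524385*(-1/1898717) + (-337 + 4133089 - 2024868)*(-1/1615143) = -52565/65473 + 2107884*(-1/1615143) = -52565/65473 - 702628/538381 = -74303160309/35249419213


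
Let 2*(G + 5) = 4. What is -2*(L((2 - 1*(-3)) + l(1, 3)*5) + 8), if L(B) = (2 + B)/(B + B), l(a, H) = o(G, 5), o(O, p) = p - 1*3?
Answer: -257/15 ≈ -17.133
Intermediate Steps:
G = -3 (G = -5 + (½)*4 = -5 + 2 = -3)
o(O, p) = -3 + p (o(O, p) = p - 3 = -3 + p)
l(a, H) = 2 (l(a, H) = -3 + 5 = 2)
L(B) = (2 + B)/(2*B) (L(B) = (2 + B)/((2*B)) = (2 + B)*(1/(2*B)) = (2 + B)/(2*B))
-2*(L((2 - 1*(-3)) + l(1, 3)*5) + 8) = -2*((2 + ((2 - 1*(-3)) + 2*5))/(2*((2 - 1*(-3)) + 2*5)) + 8) = -2*((2 + ((2 + 3) + 10))/(2*((2 + 3) + 10)) + 8) = -2*((2 + (5 + 10))/(2*(5 + 10)) + 8) = -2*((½)*(2 + 15)/15 + 8) = -2*((½)*(1/15)*17 + 8) = -2*(17/30 + 8) = -2*257/30 = -257/15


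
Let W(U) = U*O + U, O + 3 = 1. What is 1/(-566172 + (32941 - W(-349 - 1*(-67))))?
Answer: -1/533513 ≈ -1.8744e-6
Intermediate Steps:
O = -2 (O = -3 + 1 = -2)
W(U) = -U (W(U) = U*(-2) + U = -2*U + U = -U)
1/(-566172 + (32941 - W(-349 - 1*(-67)))) = 1/(-566172 + (32941 - (-1)*(-349 - 1*(-67)))) = 1/(-566172 + (32941 - (-1)*(-349 + 67))) = 1/(-566172 + (32941 - (-1)*(-282))) = 1/(-566172 + (32941 - 1*282)) = 1/(-566172 + (32941 - 282)) = 1/(-566172 + 32659) = 1/(-533513) = -1/533513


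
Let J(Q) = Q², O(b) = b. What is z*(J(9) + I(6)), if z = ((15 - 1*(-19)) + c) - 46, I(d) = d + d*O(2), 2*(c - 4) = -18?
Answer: -1683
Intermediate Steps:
c = -5 (c = 4 + (½)*(-18) = 4 - 9 = -5)
I(d) = 3*d (I(d) = d + d*2 = d + 2*d = 3*d)
z = -17 (z = ((15 - 1*(-19)) - 5) - 46 = ((15 + 19) - 5) - 46 = (34 - 5) - 46 = 29 - 46 = -17)
z*(J(9) + I(6)) = -17*(9² + 3*6) = -17*(81 + 18) = -17*99 = -1683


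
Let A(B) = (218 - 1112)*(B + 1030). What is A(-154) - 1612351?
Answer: -2395495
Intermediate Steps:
A(B) = -920820 - 894*B (A(B) = -894*(1030 + B) = -920820 - 894*B)
A(-154) - 1612351 = (-920820 - 894*(-154)) - 1612351 = (-920820 + 137676) - 1612351 = -783144 - 1612351 = -2395495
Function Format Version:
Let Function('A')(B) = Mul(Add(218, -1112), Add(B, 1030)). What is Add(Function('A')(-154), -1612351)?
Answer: -2395495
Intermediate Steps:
Function('A')(B) = Add(-920820, Mul(-894, B)) (Function('A')(B) = Mul(-894, Add(1030, B)) = Add(-920820, Mul(-894, B)))
Add(Function('A')(-154), -1612351) = Add(Add(-920820, Mul(-894, -154)), -1612351) = Add(Add(-920820, 137676), -1612351) = Add(-783144, -1612351) = -2395495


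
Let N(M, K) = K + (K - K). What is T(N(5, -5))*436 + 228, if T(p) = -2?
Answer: -644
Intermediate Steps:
N(M, K) = K (N(M, K) = K + 0 = K)
T(N(5, -5))*436 + 228 = -2*436 + 228 = -872 + 228 = -644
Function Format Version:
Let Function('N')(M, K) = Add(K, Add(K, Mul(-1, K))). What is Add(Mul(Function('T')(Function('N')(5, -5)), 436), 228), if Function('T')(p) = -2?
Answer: -644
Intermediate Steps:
Function('N')(M, K) = K (Function('N')(M, K) = Add(K, 0) = K)
Add(Mul(Function('T')(Function('N')(5, -5)), 436), 228) = Add(Mul(-2, 436), 228) = Add(-872, 228) = -644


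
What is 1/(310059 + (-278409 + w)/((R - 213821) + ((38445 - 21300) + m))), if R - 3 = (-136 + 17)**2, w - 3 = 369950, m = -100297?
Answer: 282809/87687384187 ≈ 3.2252e-6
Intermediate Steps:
w = 369953 (w = 3 + 369950 = 369953)
R = 14164 (R = 3 + (-136 + 17)**2 = 3 + (-119)**2 = 3 + 14161 = 14164)
1/(310059 + (-278409 + w)/((R - 213821) + ((38445 - 21300) + m))) = 1/(310059 + (-278409 + 369953)/((14164 - 213821) + ((38445 - 21300) - 100297))) = 1/(310059 + 91544/(-199657 + (17145 - 100297))) = 1/(310059 + 91544/(-199657 - 83152)) = 1/(310059 + 91544/(-282809)) = 1/(310059 + 91544*(-1/282809)) = 1/(310059 - 91544/282809) = 1/(87687384187/282809) = 282809/87687384187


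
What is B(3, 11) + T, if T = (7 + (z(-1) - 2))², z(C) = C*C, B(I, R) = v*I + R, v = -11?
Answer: 14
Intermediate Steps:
B(I, R) = R - 11*I (B(I, R) = -11*I + R = R - 11*I)
z(C) = C²
T = 36 (T = (7 + ((-1)² - 2))² = (7 + (1 - 2))² = (7 - 1)² = 6² = 36)
B(3, 11) + T = (11 - 11*3) + 36 = (11 - 33) + 36 = -22 + 36 = 14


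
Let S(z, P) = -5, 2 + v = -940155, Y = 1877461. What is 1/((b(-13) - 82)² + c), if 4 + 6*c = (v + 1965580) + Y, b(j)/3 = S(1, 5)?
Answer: 3/1479667 ≈ 2.0275e-6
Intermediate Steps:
v = -940157 (v = -2 - 940155 = -940157)
b(j) = -15 (b(j) = 3*(-5) = -15)
c = 1451440/3 (c = -⅔ + ((-940157 + 1965580) + 1877461)/6 = -⅔ + (1025423 + 1877461)/6 = -⅔ + (⅙)*2902884 = -⅔ + 483814 = 1451440/3 ≈ 4.8381e+5)
1/((b(-13) - 82)² + c) = 1/((-15 - 82)² + 1451440/3) = 1/((-97)² + 1451440/3) = 1/(9409 + 1451440/3) = 1/(1479667/3) = 3/1479667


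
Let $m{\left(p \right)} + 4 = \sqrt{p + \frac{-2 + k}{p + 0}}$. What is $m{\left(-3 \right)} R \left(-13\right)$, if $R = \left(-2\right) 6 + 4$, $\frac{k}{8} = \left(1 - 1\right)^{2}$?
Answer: $-416 + \frac{104 i \sqrt{21}}{3} \approx -416.0 + 158.86 i$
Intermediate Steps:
$k = 0$ ($k = 8 \left(1 - 1\right)^{2} = 8 \cdot 0^{2} = 8 \cdot 0 = 0$)
$m{\left(p \right)} = -4 + \sqrt{p - \frac{2}{p}}$ ($m{\left(p \right)} = -4 + \sqrt{p + \frac{-2 + 0}{p + 0}} = -4 + \sqrt{p - \frac{2}{p}}$)
$R = -8$ ($R = -12 + 4 = -8$)
$m{\left(-3 \right)} R \left(-13\right) = \left(-4 + \sqrt{-3 - \frac{2}{-3}}\right) \left(-8\right) \left(-13\right) = \left(-4 + \sqrt{-3 - - \frac{2}{3}}\right) \left(-8\right) \left(-13\right) = \left(-4 + \sqrt{-3 + \frac{2}{3}}\right) \left(-8\right) \left(-13\right) = \left(-4 + \sqrt{- \frac{7}{3}}\right) \left(-8\right) \left(-13\right) = \left(-4 + \frac{i \sqrt{21}}{3}\right) \left(-8\right) \left(-13\right) = \left(32 - \frac{8 i \sqrt{21}}{3}\right) \left(-13\right) = -416 + \frac{104 i \sqrt{21}}{3}$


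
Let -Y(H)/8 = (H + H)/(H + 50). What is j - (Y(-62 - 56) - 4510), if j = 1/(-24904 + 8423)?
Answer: 1271377285/280177 ≈ 4537.8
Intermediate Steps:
Y(H) = -16*H/(50 + H) (Y(H) = -8*(H + H)/(H + 50) = -8*2*H/(50 + H) = -16*H/(50 + H))
j = -1/16481 (j = 1/(-16481) = -1/16481 ≈ -6.0676e-5)
j - (Y(-62 - 56) - 4510) = -1/16481 - (-16*(-62 - 56)/(50 + (-62 - 56)) - 4510) = -1/16481 - (-16*(-118)/(50 - 118) - 4510) = -1/16481 - (-16*(-118)/(-68) - 4510) = -1/16481 - (-16*(-118)*(-1/68) - 4510) = -1/16481 - (-472/17 - 4510) = -1/16481 - 1*(-77142/17) = -1/16481 + 77142/17 = 1271377285/280177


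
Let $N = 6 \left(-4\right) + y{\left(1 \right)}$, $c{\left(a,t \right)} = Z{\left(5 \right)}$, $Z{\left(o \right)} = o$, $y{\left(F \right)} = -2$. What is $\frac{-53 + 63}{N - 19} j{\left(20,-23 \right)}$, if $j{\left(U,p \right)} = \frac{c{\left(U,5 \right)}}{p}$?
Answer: $\frac{10}{207} \approx 0.048309$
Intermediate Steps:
$c{\left(a,t \right)} = 5$
$N = -26$ ($N = 6 \left(-4\right) - 2 = -24 - 2 = -26$)
$j{\left(U,p \right)} = \frac{5}{p}$
$\frac{-53 + 63}{N - 19} j{\left(20,-23 \right)} = \frac{-53 + 63}{-26 - 19} \frac{5}{-23} = \frac{10}{-45} \cdot 5 \left(- \frac{1}{23}\right) = 10 \left(- \frac{1}{45}\right) \left(- \frac{5}{23}\right) = \left(- \frac{2}{9}\right) \left(- \frac{5}{23}\right) = \frac{10}{207}$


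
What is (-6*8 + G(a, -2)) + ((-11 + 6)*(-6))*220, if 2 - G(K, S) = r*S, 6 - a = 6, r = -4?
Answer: 6546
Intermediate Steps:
a = 0 (a = 6 - 1*6 = 6 - 6 = 0)
G(K, S) = 2 + 4*S (G(K, S) = 2 - (-4)*S = 2 + 4*S)
(-6*8 + G(a, -2)) + ((-11 + 6)*(-6))*220 = (-6*8 + (2 + 4*(-2))) + ((-11 + 6)*(-6))*220 = (-48 + (2 - 8)) - 5*(-6)*220 = (-48 - 6) + 30*220 = -54 + 6600 = 6546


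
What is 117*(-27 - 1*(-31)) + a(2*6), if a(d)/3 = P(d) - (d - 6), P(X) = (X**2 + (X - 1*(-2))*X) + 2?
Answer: 1392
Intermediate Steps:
P(X) = 2 + X**2 + X*(2 + X) (P(X) = (X**2 + (X + 2)*X) + 2 = (X**2 + (2 + X)*X) + 2 = (X**2 + X*(2 + X)) + 2 = 2 + X**2 + X*(2 + X))
a(d) = 24 + 3*d + 6*d**2 (a(d) = 3*((2 + 2*d + 2*d**2) - (d - 6)) = 3*((2 + 2*d + 2*d**2) - (-6 + d)) = 3*((2 + 2*d + 2*d**2) + (6 - d)) = 3*(8 + d + 2*d**2) = 24 + 3*d + 6*d**2)
117*(-27 - 1*(-31)) + a(2*6) = 117*(-27 - 1*(-31)) + (24 + 3*(2*6) + 6*(2*6)**2) = 117*(-27 + 31) + (24 + 3*12 + 6*12**2) = 117*4 + (24 + 36 + 6*144) = 468 + (24 + 36 + 864) = 468 + 924 = 1392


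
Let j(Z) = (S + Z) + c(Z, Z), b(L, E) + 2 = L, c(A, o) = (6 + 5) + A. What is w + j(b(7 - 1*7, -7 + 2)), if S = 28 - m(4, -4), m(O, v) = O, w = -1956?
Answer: -1925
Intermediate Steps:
c(A, o) = 11 + A
b(L, E) = -2 + L
S = 24 (S = 28 - 1*4 = 28 - 4 = 24)
j(Z) = 35 + 2*Z (j(Z) = (24 + Z) + (11 + Z) = 35 + 2*Z)
w + j(b(7 - 1*7, -7 + 2)) = -1956 + (35 + 2*(-2 + (7 - 1*7))) = -1956 + (35 + 2*(-2 + (7 - 7))) = -1956 + (35 + 2*(-2 + 0)) = -1956 + (35 + 2*(-2)) = -1956 + (35 - 4) = -1956 + 31 = -1925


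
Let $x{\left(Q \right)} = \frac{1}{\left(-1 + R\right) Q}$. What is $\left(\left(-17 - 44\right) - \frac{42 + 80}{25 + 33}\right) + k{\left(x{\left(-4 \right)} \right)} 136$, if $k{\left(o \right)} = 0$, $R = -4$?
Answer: $- \frac{1830}{29} \approx -63.103$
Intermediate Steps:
$x{\left(Q \right)} = - \frac{1}{5 Q}$ ($x{\left(Q \right)} = \frac{1}{\left(-1 - 4\right) Q} = \frac{1}{\left(-5\right) Q} = - \frac{1}{5 Q}$)
$\left(\left(-17 - 44\right) - \frac{42 + 80}{25 + 33}\right) + k{\left(x{\left(-4 \right)} \right)} 136 = \left(\left(-17 - 44\right) - \frac{42 + 80}{25 + 33}\right) + 0 \cdot 136 = \left(\left(-17 - 44\right) - \frac{122}{58}\right) + 0 = \left(-61 - 122 \cdot \frac{1}{58}\right) + 0 = \left(-61 - \frac{61}{29}\right) + 0 = - \frac{1830}{29} + 0 = - \frac{1830}{29}$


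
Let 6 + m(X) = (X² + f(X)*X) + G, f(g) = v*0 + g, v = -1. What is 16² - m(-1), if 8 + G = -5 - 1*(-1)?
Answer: 272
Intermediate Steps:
G = -12 (G = -8 + (-5 - 1*(-1)) = -8 + (-5 + 1) = -8 - 4 = -12)
f(g) = g (f(g) = -1*0 + g = 0 + g = g)
m(X) = -18 + 2*X² (m(X) = -6 + ((X² + X*X) - 12) = -6 + ((X² + X²) - 12) = -6 + (2*X² - 12) = -6 + (-12 + 2*X²) = -18 + 2*X²)
16² - m(-1) = 16² - (-18 + 2*(-1)²) = 256 - (-18 + 2*1) = 256 - (-18 + 2) = 256 - 1*(-16) = 256 + 16 = 272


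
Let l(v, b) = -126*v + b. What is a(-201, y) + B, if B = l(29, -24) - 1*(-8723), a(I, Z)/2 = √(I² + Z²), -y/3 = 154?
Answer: 5045 + 6*√28205 ≈ 6052.7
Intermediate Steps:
y = -462 (y = -3*154 = -462)
a(I, Z) = 2*√(I² + Z²)
l(v, b) = b - 126*v
B = 5045 (B = (-24 - 126*29) - 1*(-8723) = (-24 - 3654) + 8723 = -3678 + 8723 = 5045)
a(-201, y) + B = 2*√((-201)² + (-462)²) + 5045 = 2*√(40401 + 213444) + 5045 = 2*√253845 + 5045 = 2*(3*√28205) + 5045 = 6*√28205 + 5045 = 5045 + 6*√28205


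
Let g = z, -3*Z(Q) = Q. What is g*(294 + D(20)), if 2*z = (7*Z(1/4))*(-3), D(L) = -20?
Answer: 959/4 ≈ 239.75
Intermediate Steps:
Z(Q) = -Q/3
z = 7/8 (z = ((7*(-⅓/4))*(-3))/2 = ((7*(-⅓*¼))*(-3))/2 = ((7*(-1/12))*(-3))/2 = (-7/12*(-3))/2 = (½)*(7/4) = 7/8 ≈ 0.87500)
g = 7/8 ≈ 0.87500
g*(294 + D(20)) = 7*(294 - 20)/8 = (7/8)*274 = 959/4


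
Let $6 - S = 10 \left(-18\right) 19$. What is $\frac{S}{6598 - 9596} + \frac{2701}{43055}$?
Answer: $- \frac{69704416}{64539445} \approx -1.08$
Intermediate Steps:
$S = 3426$ ($S = 6 - 10 \left(-18\right) 19 = 6 - \left(-180\right) 19 = 6 - -3420 = 6 + 3420 = 3426$)
$\frac{S}{6598 - 9596} + \frac{2701}{43055} = \frac{3426}{6598 - 9596} + \frac{2701}{43055} = \frac{3426}{6598 - 9596} + 2701 \cdot \frac{1}{43055} = \frac{3426}{-2998} + \frac{2701}{43055} = 3426 \left(- \frac{1}{2998}\right) + \frac{2701}{43055} = - \frac{1713}{1499} + \frac{2701}{43055} = - \frac{69704416}{64539445}$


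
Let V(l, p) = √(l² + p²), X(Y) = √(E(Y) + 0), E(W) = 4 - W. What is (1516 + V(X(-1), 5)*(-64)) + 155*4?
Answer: 2136 - 64*√30 ≈ 1785.5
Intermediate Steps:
X(Y) = √(4 - Y) (X(Y) = √((4 - Y) + 0) = √(4 - Y))
(1516 + V(X(-1), 5)*(-64)) + 155*4 = (1516 + √((√(4 - 1*(-1)))² + 5²)*(-64)) + 155*4 = (1516 + √((√(4 + 1))² + 25)*(-64)) + 620 = (1516 + √((√5)² + 25)*(-64)) + 620 = (1516 + √(5 + 25)*(-64)) + 620 = (1516 + √30*(-64)) + 620 = (1516 - 64*√30) + 620 = 2136 - 64*√30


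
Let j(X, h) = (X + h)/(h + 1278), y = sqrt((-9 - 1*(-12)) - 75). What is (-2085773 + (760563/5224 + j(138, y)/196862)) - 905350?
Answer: (-1537971184160647*sqrt(2) + 327587862226714091*I)/(514203544*(sqrt(2) - 213*I)) ≈ -2.991e+6 - 7.6294e-6*I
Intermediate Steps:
y = 6*I*sqrt(2) (y = sqrt((-9 + 12) - 75) = sqrt(3 - 75) = sqrt(-72) = 6*I*sqrt(2) ≈ 8.4853*I)
j(X, h) = (X + h)/(1278 + h)
(-2085773 + (760563/5224 + j(138, y)/196862)) - 905350 = (-2085773 + (760563/5224 + ((138 + 6*I*sqrt(2))/(1278 + 6*I*sqrt(2)))/196862)) - 905350 = (-2085773 + (760563*(1/5224) + ((138 + 6*I*sqrt(2))/(1278 + 6*I*sqrt(2)))*(1/196862))) - 905350 = (-2085773 + (760563/5224 + (138 + 6*I*sqrt(2))/(196862*(1278 + 6*I*sqrt(2))))) - 905350 = (-10895317589/5224 + (138 + 6*I*sqrt(2))/(196862*(1278 + 6*I*sqrt(2)))) - 905350 = -15624865989/5224 + (138 + 6*I*sqrt(2))/(196862*(1278 + 6*I*sqrt(2)))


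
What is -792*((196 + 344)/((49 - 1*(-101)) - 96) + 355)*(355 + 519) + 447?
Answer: -252655473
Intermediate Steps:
-792*((196 + 344)/((49 - 1*(-101)) - 96) + 355)*(355 + 519) + 447 = -792*(540/((49 + 101) - 96) + 355)*874 + 447 = -792*(540/(150 - 96) + 355)*874 + 447 = -792*(540/54 + 355)*874 + 447 = -792*(540*(1/54) + 355)*874 + 447 = -792*(10 + 355)*874 + 447 = -289080*874 + 447 = -792*319010 + 447 = -252655920 + 447 = -252655473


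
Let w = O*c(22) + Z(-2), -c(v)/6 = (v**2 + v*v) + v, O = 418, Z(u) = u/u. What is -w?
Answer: 2482919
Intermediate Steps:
Z(u) = 1
c(v) = -12*v**2 - 6*v (c(v) = -6*((v**2 + v*v) + v) = -6*((v**2 + v**2) + v) = -6*(2*v**2 + v) = -6*(v + 2*v**2) = -12*v**2 - 6*v)
w = -2482919 (w = 418*(-6*22*(1 + 2*22)) + 1 = 418*(-6*22*(1 + 44)) + 1 = 418*(-6*22*45) + 1 = 418*(-5940) + 1 = -2482920 + 1 = -2482919)
-w = -1*(-2482919) = 2482919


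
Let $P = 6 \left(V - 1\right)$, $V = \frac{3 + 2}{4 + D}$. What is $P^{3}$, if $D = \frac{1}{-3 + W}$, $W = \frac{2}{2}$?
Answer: $\frac{5832}{343} \approx 17.003$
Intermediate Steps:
$W = 1$ ($W = 2 \cdot \frac{1}{2} = 1$)
$D = - \frac{1}{2}$ ($D = \frac{1}{-3 + 1} = \frac{1}{-2} = - \frac{1}{2} \approx -0.5$)
$V = \frac{10}{7}$ ($V = \frac{3 + 2}{4 - \frac{1}{2}} = \frac{5}{\frac{7}{2}} = 5 \cdot \frac{2}{7} = \frac{10}{7} \approx 1.4286$)
$P = \frac{18}{7}$ ($P = 6 \left(\frac{10}{7} - 1\right) = 6 \cdot \frac{3}{7} = \frac{18}{7} \approx 2.5714$)
$P^{3} = \left(\frac{18}{7}\right)^{3} = \frac{5832}{343}$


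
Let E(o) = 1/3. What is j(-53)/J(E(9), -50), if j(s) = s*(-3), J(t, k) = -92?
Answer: -159/92 ≈ -1.7283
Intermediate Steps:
E(o) = 1/3
j(s) = -3*s
j(-53)/J(E(9), -50) = -3*(-53)/(-92) = 159*(-1/92) = -159/92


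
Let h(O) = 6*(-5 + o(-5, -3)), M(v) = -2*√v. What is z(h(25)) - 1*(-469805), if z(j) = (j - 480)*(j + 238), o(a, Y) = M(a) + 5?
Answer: 354845 + 2904*I*√5 ≈ 3.5485e+5 + 6493.5*I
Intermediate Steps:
o(a, Y) = 5 - 2*√a (o(a, Y) = -2*√a + 5 = 5 - 2*√a)
h(O) = -12*I*√5 (h(O) = 6*(-5 + (5 - 2*I*√5)) = 6*(-2*I*√5) = -12*I*√5)
z(j) = (-480 + j)*(238 + j)
z(h(25)) - 1*(-469805) = (-114240 + (-12*I*√5)² - (-2904)*I*√5) - 1*(-469805) = (-114240 - 720 + 2904*I*√5) + 469805 = (-114960 + 2904*I*√5) + 469805 = 354845 + 2904*I*√5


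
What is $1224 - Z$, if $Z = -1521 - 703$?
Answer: $3448$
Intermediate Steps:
$Z = -2224$ ($Z = -1521 - 703 = -2224$)
$1224 - Z = 1224 - -2224 = 1224 + 2224 = 3448$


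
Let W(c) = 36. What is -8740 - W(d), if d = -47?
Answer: -8776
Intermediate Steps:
-8740 - W(d) = -8740 - 1*36 = -8740 - 36 = -8776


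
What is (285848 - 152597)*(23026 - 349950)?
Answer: -43562949924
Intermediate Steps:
(285848 - 152597)*(23026 - 349950) = 133251*(-326924) = -43562949924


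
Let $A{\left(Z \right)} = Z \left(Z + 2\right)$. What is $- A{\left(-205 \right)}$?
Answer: $-41615$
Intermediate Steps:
$A{\left(Z \right)} = Z \left(2 + Z\right)$
$- A{\left(-205 \right)} = - \left(-205\right) \left(2 - 205\right) = - \left(-205\right) \left(-203\right) = \left(-1\right) 41615 = -41615$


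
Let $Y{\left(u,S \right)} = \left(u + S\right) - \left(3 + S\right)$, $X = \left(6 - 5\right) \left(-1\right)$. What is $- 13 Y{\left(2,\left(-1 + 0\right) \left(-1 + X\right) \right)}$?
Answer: $13$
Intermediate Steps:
$X = -1$ ($X = 1 \left(-1\right) = -1$)
$Y{\left(u,S \right)} = -3 + u$ ($Y{\left(u,S \right)} = \left(S + u\right) - \left(3 + S\right) = -3 + u$)
$- 13 Y{\left(2,\left(-1 + 0\right) \left(-1 + X\right) \right)} = - 13 \left(-3 + 2\right) = \left(-13\right) \left(-1\right) = 13$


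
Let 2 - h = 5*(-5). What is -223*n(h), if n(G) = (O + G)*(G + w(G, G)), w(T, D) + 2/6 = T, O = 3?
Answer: -359030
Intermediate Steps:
w(T, D) = -⅓ + T
h = 27 (h = 2 - 5*(-5) = 2 - 1*(-25) = 2 + 25 = 27)
n(G) = (3 + G)*(-⅓ + 2*G) (n(G) = (3 + G)*(G + (-⅓ + G)) = (3 + G)*(-⅓ + 2*G))
-223*n(h) = -223*(-1 + 2*27² + (17/3)*27) = -223*(-1 + 2*729 + 153) = -223*(-1 + 1458 + 153) = -223*1610 = -359030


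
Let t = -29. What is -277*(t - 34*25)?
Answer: 243483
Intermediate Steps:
-277*(t - 34*25) = -277*(-29 - 34*25) = -277*(-29 - 850) = -277*(-879) = 243483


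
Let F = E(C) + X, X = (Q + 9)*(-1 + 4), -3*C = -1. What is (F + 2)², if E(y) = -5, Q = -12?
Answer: 144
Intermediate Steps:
C = ⅓ (C = -⅓*(-1) = ⅓ ≈ 0.33333)
X = -9 (X = (-12 + 9)*(-1 + 4) = -3*3 = -9)
F = -14 (F = -5 - 9 = -14)
(F + 2)² = (-14 + 2)² = (-12)² = 144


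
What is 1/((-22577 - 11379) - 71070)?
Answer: -1/105026 ≈ -9.5214e-6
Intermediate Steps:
1/((-22577 - 11379) - 71070) = 1/(-33956 - 71070) = 1/(-105026) = -1/105026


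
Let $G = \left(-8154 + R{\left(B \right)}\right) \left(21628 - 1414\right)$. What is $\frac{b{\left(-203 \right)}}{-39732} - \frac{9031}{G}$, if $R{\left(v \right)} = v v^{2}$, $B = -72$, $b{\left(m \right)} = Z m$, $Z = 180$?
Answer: $\frac{3353706383843}{3646669193244} \approx 0.91966$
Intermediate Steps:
$b{\left(m \right)} = 180 m$
$R{\left(v \right)} = v^{3}$
$G = -7709660028$ ($G = \left(-8154 + \left(-72\right)^{3}\right) \left(21628 - 1414\right) = \left(-8154 - 373248\right) 20214 = \left(-381402\right) 20214 = -7709660028$)
$\frac{b{\left(-203 \right)}}{-39732} - \frac{9031}{G} = \frac{180 \left(-203\right)}{-39732} - \frac{9031}{-7709660028} = \left(-36540\right) \left(- \frac{1}{39732}\right) - - \frac{9031}{7709660028} = \frac{435}{473} + \frac{9031}{7709660028} = \frac{3353706383843}{3646669193244}$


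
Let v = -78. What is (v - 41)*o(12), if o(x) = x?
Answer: -1428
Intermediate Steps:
(v - 41)*o(12) = (-78 - 41)*12 = -119*12 = -1428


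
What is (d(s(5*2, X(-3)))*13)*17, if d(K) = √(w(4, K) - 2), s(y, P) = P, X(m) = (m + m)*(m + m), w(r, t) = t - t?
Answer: 221*I*√2 ≈ 312.54*I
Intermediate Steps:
w(r, t) = 0
X(m) = 4*m² (X(m) = (2*m)*(2*m) = 4*m²)
d(K) = I*√2 (d(K) = √(0 - 2) = √(-2) = I*√2)
(d(s(5*2, X(-3)))*13)*17 = ((I*√2)*13)*17 = (13*I*√2)*17 = 221*I*√2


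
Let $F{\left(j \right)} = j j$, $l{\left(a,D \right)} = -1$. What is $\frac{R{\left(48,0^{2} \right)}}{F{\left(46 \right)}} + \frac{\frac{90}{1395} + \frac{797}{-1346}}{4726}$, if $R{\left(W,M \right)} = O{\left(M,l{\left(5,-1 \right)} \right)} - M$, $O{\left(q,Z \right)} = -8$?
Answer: $- \frac{23884711}{6136309012} \approx -0.0038924$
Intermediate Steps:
$F{\left(j \right)} = j^{2}$
$R{\left(W,M \right)} = -8 - M$
$\frac{R{\left(48,0^{2} \right)}}{F{\left(46 \right)}} + \frac{\frac{90}{1395} + \frac{797}{-1346}}{4726} = \frac{-8 - 0^{2}}{46^{2}} + \frac{\frac{90}{1395} + \frac{797}{-1346}}{4726} = \frac{-8 - 0}{2116} + \left(90 \cdot \frac{1}{1395} + 797 \left(- \frac{1}{1346}\right)\right) \frac{1}{4726} = \left(-8 + 0\right) \frac{1}{2116} + \left(\frac{2}{31} - \frac{797}{1346}\right) \frac{1}{4726} = \left(-8\right) \frac{1}{2116} - \frac{1295}{11599828} = - \frac{2}{529} - \frac{1295}{11599828} = - \frac{23884711}{6136309012}$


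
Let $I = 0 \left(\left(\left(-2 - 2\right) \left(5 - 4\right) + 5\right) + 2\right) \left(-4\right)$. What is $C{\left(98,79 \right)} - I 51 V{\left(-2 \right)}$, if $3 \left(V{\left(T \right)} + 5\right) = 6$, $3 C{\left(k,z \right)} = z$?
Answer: $\frac{79}{3} \approx 26.333$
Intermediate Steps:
$C{\left(k,z \right)} = \frac{z}{3}$
$V{\left(T \right)} = -3$ ($V{\left(T \right)} = -5 + \frac{1}{3} \cdot 6 = -5 + 2 = -3$)
$I = 0$ ($I = 0 \left(\left(\left(-4\right) 1 + 5\right) + 2\right) \left(-4\right) = 0 \left(\left(-4 + 5\right) + 2\right) \left(-4\right) = 0 \left(1 + 2\right) \left(-4\right) = 0 \cdot 3 \left(-4\right) = 0 \left(-4\right) = 0$)
$C{\left(98,79 \right)} - I 51 V{\left(-2 \right)} = \frac{1}{3} \cdot 79 - 0 \cdot 51 \left(-3\right) = \frac{79}{3} - 0 \left(-3\right) = \frac{79}{3} - 0 = \frac{79}{3} + 0 = \frac{79}{3}$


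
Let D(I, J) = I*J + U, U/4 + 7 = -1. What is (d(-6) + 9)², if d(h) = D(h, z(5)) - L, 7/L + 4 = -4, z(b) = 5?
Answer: 173889/64 ≈ 2717.0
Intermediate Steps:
U = -32 (U = -28 + 4*(-1) = -28 - 4 = -32)
L = -7/8 (L = 7/(-4 - 4) = 7/(-8) = 7*(-⅛) = -7/8 ≈ -0.87500)
D(I, J) = -32 + I*J (D(I, J) = I*J - 32 = -32 + I*J)
d(h) = -249/8 + 5*h (d(h) = (-32 + h*5) - 1*(-7/8) = (-32 + 5*h) + 7/8 = -249/8 + 5*h)
(d(-6) + 9)² = ((-249/8 + 5*(-6)) + 9)² = ((-249/8 - 30) + 9)² = (-489/8 + 9)² = (-417/8)² = 173889/64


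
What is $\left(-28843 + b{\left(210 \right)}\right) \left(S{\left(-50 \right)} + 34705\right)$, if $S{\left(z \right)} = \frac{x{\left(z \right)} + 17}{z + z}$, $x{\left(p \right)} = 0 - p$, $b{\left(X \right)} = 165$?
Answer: $- \frac{49762538787}{50} \approx -9.9525 \cdot 10^{8}$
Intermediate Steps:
$x{\left(p \right)} = - p$
$S{\left(z \right)} = \frac{17 - z}{2 z}$ ($S{\left(z \right)} = \frac{- z + 17}{z + z} = \frac{17 - z}{2 z}$)
$\left(-28843 + b{\left(210 \right)}\right) \left(S{\left(-50 \right)} + 34705\right) = \left(-28843 + 165\right) \left(\frac{17 - -50}{2 \left(-50\right)} + 34705\right) = - 28678 \left(\frac{1}{2} \left(- \frac{1}{50}\right) \left(17 + 50\right) + 34705\right) = - 28678 \left(\frac{1}{2} \left(- \frac{1}{50}\right) 67 + 34705\right) = - 28678 \left(- \frac{67}{100} + 34705\right) = \left(-28678\right) \frac{3470433}{100} = - \frac{49762538787}{50}$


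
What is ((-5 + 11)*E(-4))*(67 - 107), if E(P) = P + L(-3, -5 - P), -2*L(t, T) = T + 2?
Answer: 1080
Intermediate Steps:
L(t, T) = -1 - T/2 (L(t, T) = -(T + 2)/2 = -(2 + T)/2 = -1 - T/2)
E(P) = 3/2 + 3*P/2 (E(P) = P + (-1 - (-5 - P)/2) = P + (-1 + (5/2 + P/2)) = P + (3/2 + P/2) = 3/2 + 3*P/2)
((-5 + 11)*E(-4))*(67 - 107) = ((-5 + 11)*(3/2 + (3/2)*(-4)))*(67 - 107) = (6*(3/2 - 6))*(-40) = (6*(-9/2))*(-40) = -27*(-40) = 1080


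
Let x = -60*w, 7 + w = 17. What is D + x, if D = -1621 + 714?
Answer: -1507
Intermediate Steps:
w = 10 (w = -7 + 17 = 10)
D = -907
x = -600 (x = -60*10 = -600)
D + x = -907 - 600 = -1507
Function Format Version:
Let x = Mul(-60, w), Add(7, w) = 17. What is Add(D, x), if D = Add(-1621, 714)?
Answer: -1507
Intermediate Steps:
w = 10 (w = Add(-7, 17) = 10)
D = -907
x = -600 (x = Mul(-60, 10) = -600)
Add(D, x) = Add(-907, -600) = -1507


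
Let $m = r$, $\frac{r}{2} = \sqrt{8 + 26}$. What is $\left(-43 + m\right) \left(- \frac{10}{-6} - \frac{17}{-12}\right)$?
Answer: $- \frac{1591}{12} + \frac{37 \sqrt{34}}{6} \approx -96.626$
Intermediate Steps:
$r = 2 \sqrt{34}$ ($r = 2 \sqrt{8 + 26} = 2 \sqrt{34} \approx 11.662$)
$m = 2 \sqrt{34} \approx 11.662$
$\left(-43 + m\right) \left(- \frac{10}{-6} - \frac{17}{-12}\right) = \left(-43 + 2 \sqrt{34}\right) \left(- \frac{10}{-6} - \frac{17}{-12}\right) = \left(-43 + 2 \sqrt{34}\right) \left(\left(-10\right) \left(- \frac{1}{6}\right) - - \frac{17}{12}\right) = \left(-43 + 2 \sqrt{34}\right) \left(\frac{5}{3} + \frac{17}{12}\right) = \left(-43 + 2 \sqrt{34}\right) \frac{37}{12} = - \frac{1591}{12} + \frac{37 \sqrt{34}}{6}$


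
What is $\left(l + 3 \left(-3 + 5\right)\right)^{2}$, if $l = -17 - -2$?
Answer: $81$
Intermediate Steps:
$l = -15$ ($l = -17 + 2 = -15$)
$\left(l + 3 \left(-3 + 5\right)\right)^{2} = \left(-15 + 3 \left(-3 + 5\right)\right)^{2} = \left(-15 + 3 \cdot 2\right)^{2} = \left(-15 + 6\right)^{2} = \left(-9\right)^{2} = 81$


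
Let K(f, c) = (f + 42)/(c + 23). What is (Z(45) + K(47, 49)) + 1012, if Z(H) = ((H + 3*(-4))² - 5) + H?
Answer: 154241/72 ≈ 2142.2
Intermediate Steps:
K(f, c) = (42 + f)/(23 + c)
Z(H) = -5 + H + (-12 + H)² (Z(H) = ((H - 12)² - 5) + H = ((-12 + H)² - 5) + H = (-5 + (-12 + H)²) + H = -5 + H + (-12 + H)²)
(Z(45) + K(47, 49)) + 1012 = ((-5 + 45 + (-12 + 45)²) + (42 + 47)/(23 + 49)) + 1012 = ((-5 + 45 + 33²) + 89/72) + 1012 = ((-5 + 45 + 1089) + (1/72)*89) + 1012 = (1129 + 89/72) + 1012 = 81377/72 + 1012 = 154241/72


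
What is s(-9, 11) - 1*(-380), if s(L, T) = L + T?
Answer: 382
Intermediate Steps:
s(-9, 11) - 1*(-380) = (-9 + 11) - 1*(-380) = 2 + 380 = 382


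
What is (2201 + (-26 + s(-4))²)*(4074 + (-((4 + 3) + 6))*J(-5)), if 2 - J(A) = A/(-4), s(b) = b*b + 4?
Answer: 36366909/4 ≈ 9.0917e+6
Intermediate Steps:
s(b) = 4 + b² (s(b) = b² + 4 = 4 + b²)
J(A) = 2 + A/4 (J(A) = 2 - A/(-4) = 2 - A*(-1)/4 = 2 - (-1)*A/4 = 2 + A/4)
(2201 + (-26 + s(-4))²)*(4074 + (-((4 + 3) + 6))*J(-5)) = (2201 + (-26 + (4 + (-4)²))²)*(4074 + (-((4 + 3) + 6))*(2 + (¼)*(-5))) = (2201 + (-26 + (4 + 16))²)*(4074 + (-(7 + 6))*(2 - 5/4)) = (2201 + (-26 + 20)²)*(4074 - 1*13*(¾)) = (2201 + (-6)²)*(4074 - 13*¾) = (2201 + 36)*(4074 - 39/4) = 2237*(16257/4) = 36366909/4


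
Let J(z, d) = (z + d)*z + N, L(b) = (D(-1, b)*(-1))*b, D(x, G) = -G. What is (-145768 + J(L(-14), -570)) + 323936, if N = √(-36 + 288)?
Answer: 104864 + 6*√7 ≈ 1.0488e+5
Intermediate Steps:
L(b) = b² (L(b) = (-b*(-1))*b = b*b = b²)
N = 6*√7 (N = √252 = 6*√7 ≈ 15.875)
J(z, d) = 6*√7 + z*(d + z) (J(z, d) = (z + d)*z + 6*√7 = (d + z)*z + 6*√7 = z*(d + z) + 6*√7 = 6*√7 + z*(d + z))
(-145768 + J(L(-14), -570)) + 323936 = (-145768 + (((-14)²)² + 6*√7 - 570*(-14)²)) + 323936 = (-145768 + (196² + 6*√7 - 570*196)) + 323936 = (-145768 + (38416 + 6*√7 - 111720)) + 323936 = (-145768 + (-73304 + 6*√7)) + 323936 = (-219072 + 6*√7) + 323936 = 104864 + 6*√7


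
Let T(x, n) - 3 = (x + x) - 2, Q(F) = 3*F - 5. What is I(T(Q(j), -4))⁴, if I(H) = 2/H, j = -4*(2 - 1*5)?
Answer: 16/15752961 ≈ 1.0157e-6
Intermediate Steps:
j = 12 (j = -4*(2 - 5) = -4*(-3) = 12)
Q(F) = -5 + 3*F
T(x, n) = 1 + 2*x (T(x, n) = 3 + ((x + x) - 2) = 3 + (2*x - 2) = 3 + (-2 + 2*x) = 1 + 2*x)
I(T(Q(j), -4))⁴ = (2/(1 + 2*(-5 + 3*12)))⁴ = (2/(1 + 2*(-5 + 36)))⁴ = (2/(1 + 2*31))⁴ = (2/(1 + 62))⁴ = (2/63)⁴ = 16/15752961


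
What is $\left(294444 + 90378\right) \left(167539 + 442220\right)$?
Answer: $234648677898$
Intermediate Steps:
$\left(294444 + 90378\right) \left(167539 + 442220\right) = 384822 \cdot 609759 = 234648677898$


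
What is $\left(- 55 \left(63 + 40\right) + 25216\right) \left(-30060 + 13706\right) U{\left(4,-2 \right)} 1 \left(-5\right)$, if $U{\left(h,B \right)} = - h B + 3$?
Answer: $17585537970$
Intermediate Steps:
$U{\left(h,B \right)} = 3 - B h$ ($U{\left(h,B \right)} = - B h + 3 = 3 - B h$)
$\left(- 55 \left(63 + 40\right) + 25216\right) \left(-30060 + 13706\right) U{\left(4,-2 \right)} 1 \left(-5\right) = \left(- 55 \left(63 + 40\right) + 25216\right) \left(-30060 + 13706\right) \left(3 - \left(-2\right) 4\right) 1 \left(-5\right) = \left(\left(-55\right) 103 + 25216\right) \left(-16354\right) \left(3 + 8\right) 1 \left(-5\right) = \left(-5665 + 25216\right) \left(-16354\right) 11 \cdot 1 \left(-5\right) = 19551 \left(-16354\right) 11 \left(-5\right) = \left(-319737054\right) \left(-55\right) = 17585537970$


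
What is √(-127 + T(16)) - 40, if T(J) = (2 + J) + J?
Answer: -40 + I*√93 ≈ -40.0 + 9.6436*I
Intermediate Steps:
T(J) = 2 + 2*J
√(-127 + T(16)) - 40 = √(-127 + (2 + 2*16)) - 40 = √(-127 + (2 + 32)) - 40 = √(-127 + 34) - 40 = √(-93) - 40 = I*√93 - 40 = -40 + I*√93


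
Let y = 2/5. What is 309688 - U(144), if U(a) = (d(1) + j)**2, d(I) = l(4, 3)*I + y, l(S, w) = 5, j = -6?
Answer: 7742191/25 ≈ 3.0969e+5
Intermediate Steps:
y = 2/5 (y = 2*(1/5) = 2/5 ≈ 0.40000)
d(I) = 2/5 + 5*I (d(I) = 5*I + 2/5 = 2/5 + 5*I)
U(a) = 9/25 (U(a) = ((2/5 + 5*1) - 6)**2 = ((2/5 + 5) - 6)**2 = (27/5 - 6)**2 = (-3/5)**2 = 9/25)
309688 - U(144) = 309688 - 1*9/25 = 309688 - 9/25 = 7742191/25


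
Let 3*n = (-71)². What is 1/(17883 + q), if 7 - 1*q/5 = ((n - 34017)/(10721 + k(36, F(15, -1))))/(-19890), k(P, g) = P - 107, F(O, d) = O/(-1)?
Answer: 12709710/227732574079 ≈ 5.5810e-5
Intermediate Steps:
F(O, d) = -O (F(O, d) = O*(-1) = -O)
n = 5041/3 (n = (⅓)*(-71)² = (⅓)*5041 = 5041/3 ≈ 1680.3)
k(P, g) = -107 + P
q = 444830149/12709710 (q = 35 - 5*(5041/3 - 34017)/(10721 + (-107 + 36))/(-19890) = 35 - 5*(-97010/(3*(10721 - 71)))*(-1)/19890 = 35 - 5*(-97010/3/10650)*(-1)/19890 = 35 - 5*(-97010/3*1/10650)*(-1)/19890 = 35 - (-9701)*(-1)/(639*19890) = 35 - 5*9701/63548550 = 35 - 9701/12709710 = 444830149/12709710 ≈ 34.999)
1/(17883 + q) = 1/(17883 + 444830149/12709710) = 1/(227732574079/12709710) = 12709710/227732574079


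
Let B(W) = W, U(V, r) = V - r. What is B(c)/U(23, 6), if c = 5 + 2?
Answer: 7/17 ≈ 0.41176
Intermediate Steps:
c = 7
B(c)/U(23, 6) = 7/(23 - 1*6) = 7/(23 - 6) = 7/17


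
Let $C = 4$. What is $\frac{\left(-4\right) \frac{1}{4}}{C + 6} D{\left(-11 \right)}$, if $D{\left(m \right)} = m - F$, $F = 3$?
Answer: $\frac{7}{5} \approx 1.4$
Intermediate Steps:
$D{\left(m \right)} = -3 + m$ ($D{\left(m \right)} = m - 3 = -3 + m$)
$\frac{\left(-4\right) \frac{1}{4}}{C + 6} D{\left(-11 \right)} = \frac{\left(-4\right) \frac{1}{4}}{4 + 6} \left(-3 - 11\right) = \frac{\left(-4\right) \frac{1}{4}}{10} \left(-14\right) = \left(-1\right) \frac{1}{10} \left(-14\right) = \left(- \frac{1}{10}\right) \left(-14\right) = \frac{7}{5}$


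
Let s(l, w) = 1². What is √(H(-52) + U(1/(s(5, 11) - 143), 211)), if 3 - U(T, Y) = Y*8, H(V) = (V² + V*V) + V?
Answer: √3671 ≈ 60.589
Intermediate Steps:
s(l, w) = 1
H(V) = V + 2*V² (H(V) = (V² + V²) + V = 2*V² + V = V + 2*V²)
U(T, Y) = 3 - 8*Y (U(T, Y) = 3 - Y*8 = 3 - 8*Y)
√(H(-52) + U(1/(s(5, 11) - 143), 211)) = √(-52*(1 + 2*(-52)) + (3 - 8*211)) = √(-52*(1 - 104) + (3 - 1688)) = √(-52*(-103) - 1685) = √(5356 - 1685) = √3671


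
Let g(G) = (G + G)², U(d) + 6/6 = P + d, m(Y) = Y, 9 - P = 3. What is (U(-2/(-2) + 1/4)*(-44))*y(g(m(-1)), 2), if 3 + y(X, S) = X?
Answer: -275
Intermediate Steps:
P = 6 (P = 9 - 1*3 = 9 - 3 = 6)
U(d) = 5 + d (U(d) = -1 + (6 + d) = 5 + d)
g(G) = 4*G² (g(G) = (2*G)² = 4*G²)
y(X, S) = -3 + X
(U(-2/(-2) + 1/4)*(-44))*y(g(m(-1)), 2) = ((5 + (-2/(-2) + 1/4))*(-44))*(-3 + 4*(-1)²) = ((5 + (-2*(-½) + 1*(¼)))*(-44))*(-3 + 4*1) = ((5 + (1 + ¼))*(-44))*(-3 + 4) = ((5 + 5/4)*(-44))*1 = ((25/4)*(-44))*1 = -275*1 = -275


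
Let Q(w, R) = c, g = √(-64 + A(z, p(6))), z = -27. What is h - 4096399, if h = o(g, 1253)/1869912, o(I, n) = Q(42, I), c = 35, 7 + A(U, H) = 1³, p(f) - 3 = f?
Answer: -7659905646853/1869912 ≈ -4.0964e+6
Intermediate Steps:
p(f) = 3 + f
A(U, H) = -6 (A(U, H) = -7 + 1³ = -7 + 1 = -6)
g = I*√70 (g = √(-64 - 6) = √(-70) = I*√70 ≈ 8.3666*I)
Q(w, R) = 35
o(I, n) = 35
h = 35/1869912 ≈ 1.8717e-5
h - 4096399 = 35/1869912 - 4096399 = -7659905646853/1869912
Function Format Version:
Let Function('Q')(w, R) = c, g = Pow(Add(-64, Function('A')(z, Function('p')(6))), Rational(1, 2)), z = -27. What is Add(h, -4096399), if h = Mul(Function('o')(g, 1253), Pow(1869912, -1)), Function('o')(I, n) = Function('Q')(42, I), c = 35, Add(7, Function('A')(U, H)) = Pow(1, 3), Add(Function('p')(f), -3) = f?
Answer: Rational(-7659905646853, 1869912) ≈ -4.0964e+6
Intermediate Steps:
Function('p')(f) = Add(3, f)
Function('A')(U, H) = -6 (Function('A')(U, H) = Add(-7, Pow(1, 3)) = Add(-7, 1) = -6)
g = Mul(I, Pow(70, Rational(1, 2))) (g = Pow(Add(-64, -6), Rational(1, 2)) = Pow(-70, Rational(1, 2)) = Mul(I, Pow(70, Rational(1, 2))) ≈ Mul(8.3666, I))
Function('Q')(w, R) = 35
Function('o')(I, n) = 35
h = Rational(35, 1869912) (h = Mul(35, Pow(1869912, -1)) = Mul(35, Rational(1, 1869912)) = Rational(35, 1869912) ≈ 1.8717e-5)
Add(h, -4096399) = Add(Rational(35, 1869912), -4096399) = Rational(-7659905646853, 1869912)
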